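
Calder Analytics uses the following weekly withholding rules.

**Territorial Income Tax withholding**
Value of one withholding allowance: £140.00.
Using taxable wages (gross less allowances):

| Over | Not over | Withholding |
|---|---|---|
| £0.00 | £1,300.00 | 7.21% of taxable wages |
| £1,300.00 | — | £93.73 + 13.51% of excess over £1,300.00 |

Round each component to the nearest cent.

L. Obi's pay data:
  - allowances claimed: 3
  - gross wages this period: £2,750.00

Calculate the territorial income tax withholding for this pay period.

Territorial Income Tax: taxable = £2,750.00 − 3×£140.00 = £2,330.00
  £93.73 + 13.51% × (£2,330.00 − £1,300.00) = £93.73 + 13.51% × £1,030.00 = £232.88

£232.88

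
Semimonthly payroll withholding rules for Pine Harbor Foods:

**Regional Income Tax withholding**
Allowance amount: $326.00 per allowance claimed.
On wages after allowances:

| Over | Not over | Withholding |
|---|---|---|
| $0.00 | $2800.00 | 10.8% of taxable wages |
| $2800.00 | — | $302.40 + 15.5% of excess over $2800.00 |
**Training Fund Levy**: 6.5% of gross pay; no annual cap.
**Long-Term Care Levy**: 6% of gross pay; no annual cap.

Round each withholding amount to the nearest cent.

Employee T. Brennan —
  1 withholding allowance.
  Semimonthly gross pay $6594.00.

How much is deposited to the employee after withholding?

$4929.81

Regional Income Tax: taxable = $6594.00 − 1×$326.00 = $6268.00
  $302.40 + 15.5% × ($6268.00 − $2800.00) = $302.40 + 15.5% × $3468.00 = $839.94
Training Fund Levy: 6.5% × $6594.00 = $428.61
Long-Term Care Levy: 6% × $6594.00 = $395.64
Total withheld: $839.94 + $428.61 + $395.64 = $1664.19
Net pay: $6594.00 − $1664.19 = $4929.81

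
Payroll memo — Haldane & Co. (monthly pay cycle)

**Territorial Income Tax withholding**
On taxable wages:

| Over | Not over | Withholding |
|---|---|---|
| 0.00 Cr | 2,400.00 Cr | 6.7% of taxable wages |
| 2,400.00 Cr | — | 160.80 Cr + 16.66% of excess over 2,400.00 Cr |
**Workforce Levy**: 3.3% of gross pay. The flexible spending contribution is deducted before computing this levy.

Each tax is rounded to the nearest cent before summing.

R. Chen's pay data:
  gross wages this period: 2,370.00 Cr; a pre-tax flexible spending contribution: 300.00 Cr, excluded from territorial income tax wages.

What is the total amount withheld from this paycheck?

Territorial Income Tax: taxable = 2,370.00 Cr − 300.00 Cr = 2,070.00 Cr
  6.7% × 2,070.00 Cr = 138.69 Cr
Workforce Levy: 3.3% × 2,070.00 Cr = 68.31 Cr
Total: 138.69 Cr + 68.31 Cr = 207.00 Cr

207.00 Cr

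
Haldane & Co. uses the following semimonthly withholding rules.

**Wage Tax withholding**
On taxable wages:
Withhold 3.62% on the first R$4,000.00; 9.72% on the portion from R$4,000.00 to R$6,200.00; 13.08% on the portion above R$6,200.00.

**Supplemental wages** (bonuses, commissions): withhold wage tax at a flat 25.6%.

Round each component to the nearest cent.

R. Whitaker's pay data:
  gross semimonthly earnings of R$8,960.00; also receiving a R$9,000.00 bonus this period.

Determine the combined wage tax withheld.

Wage Tax: taxable = R$8,960.00
  R$358.64 + 13.08% × (R$8,960.00 − R$6,200.00) = R$358.64 + 13.08% × R$2,760.00 = R$719.65
Supplemental (25.6% flat on bonus): 25.6% × R$9,000.00 = R$2,304.00
Total wage tax: R$719.65 + R$2,304.00 = R$3,023.65

R$3,023.65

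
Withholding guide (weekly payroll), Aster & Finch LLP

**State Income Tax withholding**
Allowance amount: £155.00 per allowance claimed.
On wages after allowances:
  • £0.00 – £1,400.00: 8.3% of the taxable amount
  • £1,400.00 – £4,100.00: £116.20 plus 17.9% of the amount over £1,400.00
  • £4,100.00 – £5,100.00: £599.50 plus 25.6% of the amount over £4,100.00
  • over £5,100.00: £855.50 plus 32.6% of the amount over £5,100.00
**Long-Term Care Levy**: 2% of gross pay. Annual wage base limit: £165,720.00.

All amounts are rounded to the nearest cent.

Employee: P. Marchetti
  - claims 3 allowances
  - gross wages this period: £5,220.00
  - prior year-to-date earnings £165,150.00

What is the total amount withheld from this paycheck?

£778.58

State Income Tax: taxable = £5,220.00 − 3×£155.00 = £4,755.00
  £599.50 + 25.6% × (£4,755.00 − £4,100.00) = £599.50 + 25.6% × £655.00 = £767.18
Long-Term Care Levy: cap £165,720.00 − YTD £165,150.00 = £570.00 subject; 2% × £570.00 = £11.40
Total: £767.18 + £11.40 = £778.58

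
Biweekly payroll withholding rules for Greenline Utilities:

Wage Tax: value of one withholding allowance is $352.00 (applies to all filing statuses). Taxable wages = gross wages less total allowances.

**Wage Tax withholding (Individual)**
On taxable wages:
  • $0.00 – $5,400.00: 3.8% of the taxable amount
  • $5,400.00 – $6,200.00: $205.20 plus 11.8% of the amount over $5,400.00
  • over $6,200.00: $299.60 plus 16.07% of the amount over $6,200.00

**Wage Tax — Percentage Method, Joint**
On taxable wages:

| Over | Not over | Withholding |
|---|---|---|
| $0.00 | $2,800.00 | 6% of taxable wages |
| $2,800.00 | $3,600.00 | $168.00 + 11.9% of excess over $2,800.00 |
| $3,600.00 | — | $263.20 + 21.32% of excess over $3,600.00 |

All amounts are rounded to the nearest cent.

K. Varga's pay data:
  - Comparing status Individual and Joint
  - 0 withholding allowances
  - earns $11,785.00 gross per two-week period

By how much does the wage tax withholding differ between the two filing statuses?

$811.13

Wage Tax (Individual): taxable = $11,785.00
  $299.60 + 16.07% × ($11,785.00 − $6,200.00) = $299.60 + 16.07% × $5,585.00 = $1,197.11
Wage Tax (Joint): taxable = $11,785.00
  $263.20 + 21.32% × ($11,785.00 − $3,600.00) = $263.20 + 21.32% × $8,185.00 = $2,008.24
Difference: |$1,197.11 − $2,008.24| = $811.13 (higher under Joint)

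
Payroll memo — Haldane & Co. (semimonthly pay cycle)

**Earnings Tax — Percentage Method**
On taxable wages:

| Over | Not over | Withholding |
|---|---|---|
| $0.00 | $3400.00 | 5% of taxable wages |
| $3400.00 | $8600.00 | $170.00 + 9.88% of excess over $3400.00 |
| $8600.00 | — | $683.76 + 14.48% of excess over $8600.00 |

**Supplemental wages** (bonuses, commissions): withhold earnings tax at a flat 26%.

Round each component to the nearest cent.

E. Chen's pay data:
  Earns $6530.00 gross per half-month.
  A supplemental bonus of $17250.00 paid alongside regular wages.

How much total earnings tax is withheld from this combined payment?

$4964.24

Earnings Tax: taxable = $6530.00
  $170.00 + 9.88% × ($6530.00 − $3400.00) = $170.00 + 9.88% × $3130.00 = $479.24
Supplemental (26% flat on bonus): 26% × $17250.00 = $4485.00
Total earnings tax: $479.24 + $4485.00 = $4964.24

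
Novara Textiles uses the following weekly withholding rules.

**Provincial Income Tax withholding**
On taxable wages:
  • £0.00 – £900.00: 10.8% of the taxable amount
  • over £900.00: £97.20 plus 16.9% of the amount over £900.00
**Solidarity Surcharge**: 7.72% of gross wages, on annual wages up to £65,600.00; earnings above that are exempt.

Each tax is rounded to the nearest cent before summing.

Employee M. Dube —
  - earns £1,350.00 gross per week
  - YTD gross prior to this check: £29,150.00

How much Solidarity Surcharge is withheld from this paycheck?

£104.22

Solidarity Surcharge: 7.72% × £1,350.00 = £104.22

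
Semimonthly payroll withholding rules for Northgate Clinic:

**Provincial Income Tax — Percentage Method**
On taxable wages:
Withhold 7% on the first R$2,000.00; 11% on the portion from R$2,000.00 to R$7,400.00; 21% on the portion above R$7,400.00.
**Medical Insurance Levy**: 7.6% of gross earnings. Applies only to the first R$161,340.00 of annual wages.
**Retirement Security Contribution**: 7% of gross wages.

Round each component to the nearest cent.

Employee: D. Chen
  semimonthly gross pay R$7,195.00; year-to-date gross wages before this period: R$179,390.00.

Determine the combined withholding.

R$1,215.10

Provincial Income Tax: taxable = R$7,195.00
  R$140.00 + 11% × (R$7,195.00 − R$2,000.00) = R$140.00 + 11% × R$5,195.00 = R$711.45
Medical Insurance Levy: YTD R$179,390.00 ≥ cap R$161,340.00 → R$0.00
Retirement Security Contribution: 7% × R$7,195.00 = R$503.65
Total: R$711.45 + R$0.00 + R$503.65 = R$1,215.10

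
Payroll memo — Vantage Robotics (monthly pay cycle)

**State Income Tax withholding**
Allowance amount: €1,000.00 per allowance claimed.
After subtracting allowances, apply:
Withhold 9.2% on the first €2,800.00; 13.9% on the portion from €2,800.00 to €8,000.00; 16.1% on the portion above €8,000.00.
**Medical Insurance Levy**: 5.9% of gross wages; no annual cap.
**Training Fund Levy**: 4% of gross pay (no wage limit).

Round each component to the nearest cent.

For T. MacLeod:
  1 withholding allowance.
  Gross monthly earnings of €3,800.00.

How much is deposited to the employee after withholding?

€3,166.20

State Income Tax: taxable = €3,800.00 − 1×€1,000.00 = €2,800.00
  9.2% × €2,800.00 = €257.60
Medical Insurance Levy: 5.9% × €3,800.00 = €224.20
Training Fund Levy: 4% × €3,800.00 = €152.00
Total withheld: €257.60 + €224.20 + €152.00 = €633.80
Net pay: €3,800.00 − €633.80 = €3,166.20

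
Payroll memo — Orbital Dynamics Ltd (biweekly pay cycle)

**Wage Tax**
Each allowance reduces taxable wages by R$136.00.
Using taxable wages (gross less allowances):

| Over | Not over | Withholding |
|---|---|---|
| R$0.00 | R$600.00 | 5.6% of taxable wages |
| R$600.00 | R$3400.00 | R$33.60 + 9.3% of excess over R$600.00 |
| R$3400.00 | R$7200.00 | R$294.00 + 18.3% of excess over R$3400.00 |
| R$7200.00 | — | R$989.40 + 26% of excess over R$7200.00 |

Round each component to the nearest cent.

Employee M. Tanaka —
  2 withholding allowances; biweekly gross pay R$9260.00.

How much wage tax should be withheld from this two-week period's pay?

R$1454.28

Wage Tax: taxable = R$9260.00 − 2×R$136.00 = R$8988.00
  R$989.40 + 26% × (R$8988.00 − R$7200.00) = R$989.40 + 26% × R$1788.00 = R$1454.28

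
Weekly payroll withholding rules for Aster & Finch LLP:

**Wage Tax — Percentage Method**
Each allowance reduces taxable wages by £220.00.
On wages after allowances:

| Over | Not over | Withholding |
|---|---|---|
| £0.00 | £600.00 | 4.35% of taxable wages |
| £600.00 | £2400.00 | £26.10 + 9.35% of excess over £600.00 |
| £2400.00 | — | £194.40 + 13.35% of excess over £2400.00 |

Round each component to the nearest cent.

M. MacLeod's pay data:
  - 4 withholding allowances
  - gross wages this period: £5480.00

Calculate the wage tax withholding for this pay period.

Wage Tax: taxable = £5480.00 − 4×£220.00 = £4600.00
  £194.40 + 13.35% × (£4600.00 − £2400.00) = £194.40 + 13.35% × £2200.00 = £488.10

£488.10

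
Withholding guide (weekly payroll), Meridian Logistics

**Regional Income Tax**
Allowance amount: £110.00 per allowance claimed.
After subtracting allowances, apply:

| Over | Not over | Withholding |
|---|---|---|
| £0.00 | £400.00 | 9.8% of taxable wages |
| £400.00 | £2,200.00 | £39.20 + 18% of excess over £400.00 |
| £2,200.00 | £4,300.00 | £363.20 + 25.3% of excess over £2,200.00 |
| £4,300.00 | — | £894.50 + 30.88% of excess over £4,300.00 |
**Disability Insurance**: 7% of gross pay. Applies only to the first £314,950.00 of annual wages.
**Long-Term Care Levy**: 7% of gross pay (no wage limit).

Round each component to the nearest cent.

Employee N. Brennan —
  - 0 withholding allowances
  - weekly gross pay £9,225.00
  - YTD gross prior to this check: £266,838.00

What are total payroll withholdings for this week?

Regional Income Tax: taxable = £9,225.00
  £894.50 + 30.88% × (£9,225.00 − £4,300.00) = £894.50 + 30.88% × £4,925.00 = £2,415.34
Disability Insurance: 7% × £9,225.00 = £645.75
Long-Term Care Levy: 7% × £9,225.00 = £645.75
Total: £2,415.34 + £645.75 + £645.75 = £3,706.84

£3,706.84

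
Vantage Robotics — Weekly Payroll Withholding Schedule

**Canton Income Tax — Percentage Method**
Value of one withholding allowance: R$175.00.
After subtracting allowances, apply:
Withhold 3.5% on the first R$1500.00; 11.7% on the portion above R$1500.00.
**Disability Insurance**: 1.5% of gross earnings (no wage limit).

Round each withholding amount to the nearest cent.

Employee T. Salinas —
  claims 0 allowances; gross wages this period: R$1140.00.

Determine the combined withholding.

Canton Income Tax: taxable = R$1140.00
  3.5% × R$1140.00 = R$39.90
Disability Insurance: 1.5% × R$1140.00 = R$17.10
Total: R$39.90 + R$17.10 = R$57.00

R$57.00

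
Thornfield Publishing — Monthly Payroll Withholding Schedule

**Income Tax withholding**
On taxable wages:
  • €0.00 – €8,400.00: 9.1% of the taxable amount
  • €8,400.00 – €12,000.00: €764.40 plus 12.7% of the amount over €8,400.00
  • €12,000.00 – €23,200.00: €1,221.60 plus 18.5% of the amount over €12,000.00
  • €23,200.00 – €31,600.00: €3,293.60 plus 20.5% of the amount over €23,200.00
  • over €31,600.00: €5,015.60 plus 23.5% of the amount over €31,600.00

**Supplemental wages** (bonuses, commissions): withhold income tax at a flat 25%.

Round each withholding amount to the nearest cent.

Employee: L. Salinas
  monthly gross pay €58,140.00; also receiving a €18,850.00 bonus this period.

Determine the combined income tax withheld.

€15,965.00

Income Tax: taxable = €58,140.00
  €5,015.60 + 23.5% × (€58,140.00 − €31,600.00) = €5,015.60 + 23.5% × €26,540.00 = €11,252.50
Supplemental (25% flat on bonus): 25% × €18,850.00 = €4,712.50
Total income tax: €11,252.50 + €4,712.50 = €15,965.00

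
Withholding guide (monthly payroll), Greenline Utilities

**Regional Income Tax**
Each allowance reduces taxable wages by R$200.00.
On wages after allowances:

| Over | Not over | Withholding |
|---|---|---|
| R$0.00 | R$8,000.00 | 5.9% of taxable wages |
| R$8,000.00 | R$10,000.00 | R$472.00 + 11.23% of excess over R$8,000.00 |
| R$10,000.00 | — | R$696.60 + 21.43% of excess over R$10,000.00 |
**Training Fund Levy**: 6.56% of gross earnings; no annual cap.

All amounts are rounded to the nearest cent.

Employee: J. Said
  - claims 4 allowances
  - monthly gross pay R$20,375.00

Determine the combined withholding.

R$4,085.12

Regional Income Tax: taxable = R$20,375.00 − 4×R$200.00 = R$19,575.00
  R$696.60 + 21.43% × (R$19,575.00 − R$10,000.00) = R$696.60 + 21.43% × R$9,575.00 = R$2,748.52
Training Fund Levy: 6.56% × R$20,375.00 = R$1,336.60
Total: R$2,748.52 + R$1,336.60 = R$4,085.12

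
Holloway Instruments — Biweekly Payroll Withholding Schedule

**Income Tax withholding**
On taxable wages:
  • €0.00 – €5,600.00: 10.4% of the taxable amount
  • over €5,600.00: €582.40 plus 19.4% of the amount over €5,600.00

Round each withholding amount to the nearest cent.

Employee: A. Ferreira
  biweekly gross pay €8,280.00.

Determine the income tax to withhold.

Income Tax: taxable = €8,280.00
  €582.40 + 19.4% × (€8,280.00 − €5,600.00) = €582.40 + 19.4% × €2,680.00 = €1,102.32

€1,102.32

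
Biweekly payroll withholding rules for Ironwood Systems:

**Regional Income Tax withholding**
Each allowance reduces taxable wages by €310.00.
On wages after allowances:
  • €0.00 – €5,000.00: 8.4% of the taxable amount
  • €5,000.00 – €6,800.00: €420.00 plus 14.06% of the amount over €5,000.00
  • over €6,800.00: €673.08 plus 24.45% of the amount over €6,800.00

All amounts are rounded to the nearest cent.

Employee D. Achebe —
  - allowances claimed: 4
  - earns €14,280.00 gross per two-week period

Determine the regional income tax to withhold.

€2,198.76

Regional Income Tax: taxable = €14,280.00 − 4×€310.00 = €13,040.00
  €673.08 + 24.45% × (€13,040.00 − €6,800.00) = €673.08 + 24.45% × €6,240.00 = €2,198.76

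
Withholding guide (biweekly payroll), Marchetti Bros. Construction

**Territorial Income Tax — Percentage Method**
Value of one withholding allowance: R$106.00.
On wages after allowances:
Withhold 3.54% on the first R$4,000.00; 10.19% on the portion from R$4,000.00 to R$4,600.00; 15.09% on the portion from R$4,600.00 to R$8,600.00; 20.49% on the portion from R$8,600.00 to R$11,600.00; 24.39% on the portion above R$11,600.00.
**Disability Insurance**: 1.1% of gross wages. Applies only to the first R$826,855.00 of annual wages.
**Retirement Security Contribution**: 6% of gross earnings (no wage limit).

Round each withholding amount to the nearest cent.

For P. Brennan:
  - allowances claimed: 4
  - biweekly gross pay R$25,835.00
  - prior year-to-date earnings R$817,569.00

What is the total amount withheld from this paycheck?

Territorial Income Tax: taxable = R$25,835.00 − 4×R$106.00 = R$25,411.00
  R$1,421.04 + 24.39% × (R$25,411.00 − R$11,600.00) = R$1,421.04 + 24.39% × R$13,811.00 = R$4,789.54
Disability Insurance: cap R$826,855.00 − YTD R$817,569.00 = R$9,286.00 subject; 1.1% × R$9,286.00 = R$102.15
Retirement Security Contribution: 6% × R$25,835.00 = R$1,550.10
Total: R$4,789.54 + R$102.15 + R$1,550.10 = R$6,441.79

R$6,441.79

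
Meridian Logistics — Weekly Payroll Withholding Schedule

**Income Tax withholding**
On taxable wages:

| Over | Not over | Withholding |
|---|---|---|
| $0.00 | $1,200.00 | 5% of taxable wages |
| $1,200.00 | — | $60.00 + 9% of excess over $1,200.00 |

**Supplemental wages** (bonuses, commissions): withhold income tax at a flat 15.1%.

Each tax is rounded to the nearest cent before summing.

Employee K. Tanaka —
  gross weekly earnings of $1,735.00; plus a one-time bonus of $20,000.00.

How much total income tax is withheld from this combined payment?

$3,128.15

Income Tax: taxable = $1,735.00
  $60.00 + 9% × ($1,735.00 − $1,200.00) = $60.00 + 9% × $535.00 = $108.15
Supplemental (15.1% flat on bonus): 15.1% × $20,000.00 = $3,020.00
Total income tax: $108.15 + $3,020.00 = $3,128.15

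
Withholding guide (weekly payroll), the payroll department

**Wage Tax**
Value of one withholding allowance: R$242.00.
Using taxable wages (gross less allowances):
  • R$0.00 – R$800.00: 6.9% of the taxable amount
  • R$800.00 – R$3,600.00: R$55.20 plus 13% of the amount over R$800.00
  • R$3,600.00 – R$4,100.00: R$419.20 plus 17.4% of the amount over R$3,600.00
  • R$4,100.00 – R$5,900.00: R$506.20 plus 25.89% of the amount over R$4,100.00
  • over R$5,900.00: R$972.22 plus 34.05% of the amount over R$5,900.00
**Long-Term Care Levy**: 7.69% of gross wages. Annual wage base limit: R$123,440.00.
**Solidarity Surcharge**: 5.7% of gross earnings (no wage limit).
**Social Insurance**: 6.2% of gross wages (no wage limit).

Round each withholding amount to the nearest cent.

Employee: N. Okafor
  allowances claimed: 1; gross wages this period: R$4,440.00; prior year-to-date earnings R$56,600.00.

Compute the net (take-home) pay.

Wage Tax: taxable = R$4,440.00 − 1×R$242.00 = R$4,198.00
  R$506.20 + 25.89% × (R$4,198.00 − R$4,100.00) = R$506.20 + 25.89% × R$98.00 = R$531.57
Long-Term Care Levy: 7.69% × R$4,440.00 = R$341.44
Solidarity Surcharge: 5.7% × R$4,440.00 = R$253.08
Social Insurance: 6.2% × R$4,440.00 = R$275.28
Total withheld: R$531.57 + R$341.44 + R$253.08 + R$275.28 = R$1,401.37
Net pay: R$4,440.00 − R$1,401.37 = R$3,038.63

R$3,038.63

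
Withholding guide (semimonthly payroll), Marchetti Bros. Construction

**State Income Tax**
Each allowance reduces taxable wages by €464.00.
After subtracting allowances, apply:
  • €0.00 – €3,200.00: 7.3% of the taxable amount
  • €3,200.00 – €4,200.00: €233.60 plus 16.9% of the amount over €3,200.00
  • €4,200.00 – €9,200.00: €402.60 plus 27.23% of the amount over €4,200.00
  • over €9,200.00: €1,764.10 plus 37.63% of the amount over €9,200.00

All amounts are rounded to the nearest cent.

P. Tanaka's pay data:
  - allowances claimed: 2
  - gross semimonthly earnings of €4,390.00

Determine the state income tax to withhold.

State Income Tax: taxable = €4,390.00 − 2×€464.00 = €3,462.00
  €233.60 + 16.9% × (€3,462.00 − €3,200.00) = €233.60 + 16.9% × €262.00 = €277.88

€277.88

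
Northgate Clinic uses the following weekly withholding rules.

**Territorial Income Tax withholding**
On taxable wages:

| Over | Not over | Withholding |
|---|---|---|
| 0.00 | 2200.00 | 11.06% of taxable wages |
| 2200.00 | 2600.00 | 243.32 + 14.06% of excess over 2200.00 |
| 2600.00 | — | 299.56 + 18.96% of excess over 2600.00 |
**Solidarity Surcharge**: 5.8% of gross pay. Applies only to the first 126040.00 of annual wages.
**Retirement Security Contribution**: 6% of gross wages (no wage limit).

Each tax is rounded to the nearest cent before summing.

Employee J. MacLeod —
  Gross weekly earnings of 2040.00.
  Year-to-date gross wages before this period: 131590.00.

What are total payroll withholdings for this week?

348.02

Territorial Income Tax: taxable = 2040.00
  11.06% × 2040.00 = 225.62
Solidarity Surcharge: YTD 131590.00 ≥ cap 126040.00 → 0.00
Retirement Security Contribution: 6% × 2040.00 = 122.40
Total: 225.62 + 0.00 + 122.40 = 348.02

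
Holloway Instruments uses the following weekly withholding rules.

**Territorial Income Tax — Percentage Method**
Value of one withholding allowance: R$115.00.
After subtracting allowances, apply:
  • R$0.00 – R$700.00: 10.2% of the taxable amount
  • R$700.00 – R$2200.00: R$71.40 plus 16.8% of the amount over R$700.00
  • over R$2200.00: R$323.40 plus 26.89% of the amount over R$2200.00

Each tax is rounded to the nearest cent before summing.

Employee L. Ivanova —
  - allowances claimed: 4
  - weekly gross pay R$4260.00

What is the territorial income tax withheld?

R$753.64

Territorial Income Tax: taxable = R$4260.00 − 4×R$115.00 = R$3800.00
  R$323.40 + 26.89% × (R$3800.00 − R$2200.00) = R$323.40 + 26.89% × R$1600.00 = R$753.64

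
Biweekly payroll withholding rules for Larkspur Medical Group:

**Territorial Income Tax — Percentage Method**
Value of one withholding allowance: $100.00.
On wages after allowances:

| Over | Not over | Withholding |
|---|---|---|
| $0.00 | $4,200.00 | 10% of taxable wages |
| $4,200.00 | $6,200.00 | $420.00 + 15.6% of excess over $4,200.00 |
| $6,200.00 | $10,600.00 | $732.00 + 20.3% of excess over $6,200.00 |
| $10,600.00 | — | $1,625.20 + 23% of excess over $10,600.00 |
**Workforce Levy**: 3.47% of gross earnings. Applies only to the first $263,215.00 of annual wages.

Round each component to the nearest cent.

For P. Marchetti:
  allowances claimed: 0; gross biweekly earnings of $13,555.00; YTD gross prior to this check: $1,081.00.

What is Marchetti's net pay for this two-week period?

Territorial Income Tax: taxable = $13,555.00
  $1,625.20 + 23% × ($13,555.00 − $10,600.00) = $1,625.20 + 23% × $2,955.00 = $2,304.85
Workforce Levy: 3.47% × $13,555.00 = $470.36
Total withheld: $2,304.85 + $470.36 = $2,775.21
Net pay: $13,555.00 − $2,775.21 = $10,779.79

$10,779.79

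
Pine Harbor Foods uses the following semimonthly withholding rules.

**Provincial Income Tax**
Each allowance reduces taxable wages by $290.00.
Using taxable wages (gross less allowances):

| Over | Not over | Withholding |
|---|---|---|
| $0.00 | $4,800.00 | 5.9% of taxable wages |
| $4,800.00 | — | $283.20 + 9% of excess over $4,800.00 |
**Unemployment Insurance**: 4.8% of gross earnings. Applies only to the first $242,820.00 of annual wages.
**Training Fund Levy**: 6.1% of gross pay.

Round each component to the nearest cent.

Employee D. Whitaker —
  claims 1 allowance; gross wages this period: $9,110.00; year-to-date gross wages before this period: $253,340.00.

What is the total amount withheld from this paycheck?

Provincial Income Tax: taxable = $9,110.00 − 1×$290.00 = $8,820.00
  $283.20 + 9% × ($8,820.00 − $4,800.00) = $283.20 + 9% × $4,020.00 = $645.00
Unemployment Insurance: YTD $253,340.00 ≥ cap $242,820.00 → $0.00
Training Fund Levy: 6.1% × $9,110.00 = $555.71
Total: $645.00 + $0.00 + $555.71 = $1,200.71

$1,200.71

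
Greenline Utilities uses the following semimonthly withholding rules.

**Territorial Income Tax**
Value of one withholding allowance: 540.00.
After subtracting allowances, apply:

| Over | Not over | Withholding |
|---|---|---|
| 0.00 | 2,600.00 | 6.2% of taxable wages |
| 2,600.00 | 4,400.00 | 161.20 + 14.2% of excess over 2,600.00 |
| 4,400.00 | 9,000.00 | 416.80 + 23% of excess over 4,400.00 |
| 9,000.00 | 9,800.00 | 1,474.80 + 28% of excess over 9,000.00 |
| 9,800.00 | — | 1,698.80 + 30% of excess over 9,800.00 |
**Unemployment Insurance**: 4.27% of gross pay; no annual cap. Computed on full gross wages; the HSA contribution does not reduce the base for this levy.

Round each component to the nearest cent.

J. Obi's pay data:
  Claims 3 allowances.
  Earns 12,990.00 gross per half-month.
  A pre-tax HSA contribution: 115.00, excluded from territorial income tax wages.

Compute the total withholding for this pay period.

Territorial Income Tax: taxable = 12,990.00 − 115.00 − 3×540.00 = 11,255.00
  1,698.80 + 30% × (11,255.00 − 9,800.00) = 1,698.80 + 30% × 1,455.00 = 2,135.30
Unemployment Insurance: 4.27% × 12,990.00 = 554.67
Total: 2,135.30 + 554.67 = 2,689.97

2,689.97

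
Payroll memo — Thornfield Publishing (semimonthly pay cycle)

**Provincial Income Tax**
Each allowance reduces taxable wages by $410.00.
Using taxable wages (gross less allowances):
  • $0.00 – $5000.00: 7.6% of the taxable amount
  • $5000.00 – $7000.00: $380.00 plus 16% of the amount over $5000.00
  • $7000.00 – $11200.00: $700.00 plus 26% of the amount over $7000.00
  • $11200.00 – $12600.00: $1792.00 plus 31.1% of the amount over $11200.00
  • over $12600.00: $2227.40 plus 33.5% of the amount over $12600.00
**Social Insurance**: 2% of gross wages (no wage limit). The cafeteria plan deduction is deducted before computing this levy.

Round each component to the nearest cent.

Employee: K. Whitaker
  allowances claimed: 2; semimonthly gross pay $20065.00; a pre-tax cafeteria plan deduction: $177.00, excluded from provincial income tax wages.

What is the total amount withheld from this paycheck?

Provincial Income Tax: taxable = $20065.00 − $177.00 − 2×$410.00 = $19068.00
  $2227.40 + 33.5% × ($19068.00 − $12600.00) = $2227.40 + 33.5% × $6468.00 = $4394.18
Social Insurance: 2% × $19888.00 = $397.76
Total: $4394.18 + $397.76 = $4791.94

$4791.94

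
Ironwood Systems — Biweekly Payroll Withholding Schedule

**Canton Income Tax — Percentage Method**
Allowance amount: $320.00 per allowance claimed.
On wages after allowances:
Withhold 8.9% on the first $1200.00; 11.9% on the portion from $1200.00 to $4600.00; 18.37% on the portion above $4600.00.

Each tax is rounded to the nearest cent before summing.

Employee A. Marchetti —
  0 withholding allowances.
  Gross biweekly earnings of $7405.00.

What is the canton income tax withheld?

$1026.68

Canton Income Tax: taxable = $7405.00
  $511.40 + 18.37% × ($7405.00 − $4600.00) = $511.40 + 18.37% × $2805.00 = $1026.68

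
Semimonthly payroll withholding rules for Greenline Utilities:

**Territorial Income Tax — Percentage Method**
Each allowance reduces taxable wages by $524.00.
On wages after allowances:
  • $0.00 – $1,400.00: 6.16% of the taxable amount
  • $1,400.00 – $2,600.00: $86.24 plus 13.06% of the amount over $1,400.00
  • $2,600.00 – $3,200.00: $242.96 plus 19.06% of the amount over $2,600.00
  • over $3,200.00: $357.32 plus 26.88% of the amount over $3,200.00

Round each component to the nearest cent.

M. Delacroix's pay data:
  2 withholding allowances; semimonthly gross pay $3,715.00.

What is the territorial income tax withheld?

$255.73

Territorial Income Tax: taxable = $3,715.00 − 2×$524.00 = $2,667.00
  $242.96 + 19.06% × ($2,667.00 − $2,600.00) = $242.96 + 19.06% × $67.00 = $255.73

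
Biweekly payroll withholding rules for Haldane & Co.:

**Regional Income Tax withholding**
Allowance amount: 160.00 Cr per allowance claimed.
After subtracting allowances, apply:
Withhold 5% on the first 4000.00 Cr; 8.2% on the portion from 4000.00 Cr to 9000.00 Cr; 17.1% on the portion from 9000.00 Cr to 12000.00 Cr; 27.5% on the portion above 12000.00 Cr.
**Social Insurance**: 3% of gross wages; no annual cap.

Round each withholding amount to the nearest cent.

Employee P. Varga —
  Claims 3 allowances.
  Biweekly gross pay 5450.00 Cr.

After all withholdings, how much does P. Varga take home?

5006.96 Cr

Regional Income Tax: taxable = 5450.00 Cr − 3×160.00 Cr = 4970.00 Cr
  200.00 Cr + 8.2% × (4970.00 Cr − 4000.00 Cr) = 200.00 Cr + 8.2% × 970.00 Cr = 279.54 Cr
Social Insurance: 3% × 5450.00 Cr = 163.50 Cr
Total withheld: 279.54 Cr + 163.50 Cr = 443.04 Cr
Net pay: 5450.00 Cr − 443.04 Cr = 5006.96 Cr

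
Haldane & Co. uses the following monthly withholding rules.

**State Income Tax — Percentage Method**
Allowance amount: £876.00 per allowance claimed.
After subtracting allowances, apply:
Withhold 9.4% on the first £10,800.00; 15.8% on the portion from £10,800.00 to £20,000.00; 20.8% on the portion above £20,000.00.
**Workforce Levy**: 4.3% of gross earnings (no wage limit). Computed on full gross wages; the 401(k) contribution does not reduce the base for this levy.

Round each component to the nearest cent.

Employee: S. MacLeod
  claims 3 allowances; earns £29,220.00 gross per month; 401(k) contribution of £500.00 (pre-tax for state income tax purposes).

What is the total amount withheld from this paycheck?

£4,992.40

State Income Tax: taxable = £29,220.00 − £500.00 − 3×£876.00 = £26,092.00
  £2,468.80 + 20.8% × (£26,092.00 − £20,000.00) = £2,468.80 + 20.8% × £6,092.00 = £3,735.94
Workforce Levy: 4.3% × £29,220.00 = £1,256.46
Total: £3,735.94 + £1,256.46 = £4,992.40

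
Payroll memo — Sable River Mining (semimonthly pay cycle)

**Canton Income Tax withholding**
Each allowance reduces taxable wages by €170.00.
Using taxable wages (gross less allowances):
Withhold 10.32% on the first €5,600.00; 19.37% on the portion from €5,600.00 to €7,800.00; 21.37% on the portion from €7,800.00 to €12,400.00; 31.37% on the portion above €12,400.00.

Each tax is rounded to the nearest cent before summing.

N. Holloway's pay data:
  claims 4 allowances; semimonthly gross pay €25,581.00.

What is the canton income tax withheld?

€5,908.64

Canton Income Tax: taxable = €25,581.00 − 4×€170.00 = €24,901.00
  €1,987.08 + 31.37% × (€24,901.00 − €12,400.00) = €1,987.08 + 31.37% × €12,501.00 = €5,908.64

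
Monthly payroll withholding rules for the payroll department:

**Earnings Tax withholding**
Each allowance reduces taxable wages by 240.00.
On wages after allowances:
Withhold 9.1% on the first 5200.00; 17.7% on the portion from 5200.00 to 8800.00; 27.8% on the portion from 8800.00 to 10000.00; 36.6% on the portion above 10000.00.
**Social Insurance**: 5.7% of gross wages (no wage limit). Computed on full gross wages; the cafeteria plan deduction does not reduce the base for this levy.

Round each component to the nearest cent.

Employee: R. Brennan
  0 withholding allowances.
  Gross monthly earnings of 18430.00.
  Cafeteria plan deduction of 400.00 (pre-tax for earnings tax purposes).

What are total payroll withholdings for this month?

Earnings Tax: taxable = 18430.00 − 400.00 = 18030.00
  1444.00 + 36.6% × (18030.00 − 10000.00) = 1444.00 + 36.6% × 8030.00 = 4382.98
Social Insurance: 5.7% × 18430.00 = 1050.51
Total: 4382.98 + 1050.51 = 5433.49

5433.49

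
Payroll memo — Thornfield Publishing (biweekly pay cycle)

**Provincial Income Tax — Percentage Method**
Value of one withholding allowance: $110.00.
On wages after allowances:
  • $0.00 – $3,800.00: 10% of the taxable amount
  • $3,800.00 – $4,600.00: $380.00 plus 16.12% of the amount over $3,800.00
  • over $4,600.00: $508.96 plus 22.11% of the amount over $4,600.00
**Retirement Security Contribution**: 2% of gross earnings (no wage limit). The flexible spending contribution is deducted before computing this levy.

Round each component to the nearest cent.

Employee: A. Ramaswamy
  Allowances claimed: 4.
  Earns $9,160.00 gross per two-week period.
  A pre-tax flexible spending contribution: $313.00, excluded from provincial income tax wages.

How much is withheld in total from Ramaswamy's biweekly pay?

$1,527.63

Provincial Income Tax: taxable = $9,160.00 − $313.00 − 4×$110.00 = $8,407.00
  $508.96 + 22.11% × ($8,407.00 − $4,600.00) = $508.96 + 22.11% × $3,807.00 = $1,350.69
Retirement Security Contribution: 2% × $8,847.00 = $176.94
Total: $1,350.69 + $176.94 = $1,527.63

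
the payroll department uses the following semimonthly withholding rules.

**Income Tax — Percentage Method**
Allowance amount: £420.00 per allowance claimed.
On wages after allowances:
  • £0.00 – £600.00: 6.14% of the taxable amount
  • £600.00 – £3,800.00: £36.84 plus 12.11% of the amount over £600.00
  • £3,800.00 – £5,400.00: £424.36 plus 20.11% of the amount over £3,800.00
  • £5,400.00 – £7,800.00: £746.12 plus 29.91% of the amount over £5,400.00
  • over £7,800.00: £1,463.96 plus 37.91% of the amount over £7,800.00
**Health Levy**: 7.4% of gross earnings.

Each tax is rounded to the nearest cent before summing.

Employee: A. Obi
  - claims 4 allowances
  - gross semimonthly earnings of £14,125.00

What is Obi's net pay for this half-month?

Income Tax: taxable = £14,125.00 − 4×£420.00 = £12,445.00
  £1,463.96 + 37.91% × (£12,445.00 − £7,800.00) = £1,463.96 + 37.91% × £4,645.00 = £3,224.88
Health Levy: 7.4% × £14,125.00 = £1,045.25
Total withheld: £3,224.88 + £1,045.25 = £4,270.13
Net pay: £14,125.00 − £4,270.13 = £9,854.87

£9,854.87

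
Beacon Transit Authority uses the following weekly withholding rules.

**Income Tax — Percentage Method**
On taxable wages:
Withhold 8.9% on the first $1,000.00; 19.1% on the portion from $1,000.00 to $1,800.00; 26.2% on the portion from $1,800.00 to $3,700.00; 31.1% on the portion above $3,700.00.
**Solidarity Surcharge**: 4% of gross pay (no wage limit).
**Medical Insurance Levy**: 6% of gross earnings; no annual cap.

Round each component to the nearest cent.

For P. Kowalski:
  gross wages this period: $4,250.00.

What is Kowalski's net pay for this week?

Income Tax: taxable = $4,250.00
  $739.60 + 31.1% × ($4,250.00 − $3,700.00) = $739.60 + 31.1% × $550.00 = $910.65
Solidarity Surcharge: 4% × $4,250.00 = $170.00
Medical Insurance Levy: 6% × $4,250.00 = $255.00
Total withheld: $910.65 + $170.00 + $255.00 = $1,335.65
Net pay: $4,250.00 − $1,335.65 = $2,914.35

$2,914.35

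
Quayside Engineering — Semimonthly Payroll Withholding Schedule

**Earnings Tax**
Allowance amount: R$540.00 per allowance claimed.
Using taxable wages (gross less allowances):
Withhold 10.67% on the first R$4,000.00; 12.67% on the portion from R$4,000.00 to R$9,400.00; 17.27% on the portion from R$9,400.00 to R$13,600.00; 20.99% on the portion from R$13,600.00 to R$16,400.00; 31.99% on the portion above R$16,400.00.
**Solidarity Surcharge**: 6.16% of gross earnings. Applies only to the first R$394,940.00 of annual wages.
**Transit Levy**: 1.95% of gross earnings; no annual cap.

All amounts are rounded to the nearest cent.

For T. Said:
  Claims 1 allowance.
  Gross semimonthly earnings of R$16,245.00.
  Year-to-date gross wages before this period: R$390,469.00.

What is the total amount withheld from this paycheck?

R$2,870.35

Earnings Tax: taxable = R$16,245.00 − 1×R$540.00 = R$15,705.00
  R$1,836.32 + 20.99% × (R$15,705.00 − R$13,600.00) = R$1,836.32 + 20.99% × R$2,105.00 = R$2,278.16
Solidarity Surcharge: cap R$394,940.00 − YTD R$390,469.00 = R$4,471.00 subject; 6.16% × R$4,471.00 = R$275.41
Transit Levy: 1.95% × R$16,245.00 = R$316.78
Total: R$2,278.16 + R$275.41 + R$316.78 = R$2,870.35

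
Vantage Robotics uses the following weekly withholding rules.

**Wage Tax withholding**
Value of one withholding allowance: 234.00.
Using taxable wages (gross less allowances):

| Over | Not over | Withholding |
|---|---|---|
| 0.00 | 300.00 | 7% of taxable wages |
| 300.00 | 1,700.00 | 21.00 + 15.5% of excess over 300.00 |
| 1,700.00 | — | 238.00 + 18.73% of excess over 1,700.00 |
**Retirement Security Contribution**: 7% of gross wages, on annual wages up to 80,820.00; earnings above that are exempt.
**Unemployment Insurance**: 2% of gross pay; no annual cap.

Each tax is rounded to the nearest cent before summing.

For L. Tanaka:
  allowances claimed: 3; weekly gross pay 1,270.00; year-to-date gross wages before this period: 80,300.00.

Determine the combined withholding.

124.34

Wage Tax: taxable = 1,270.00 − 3×234.00 = 568.00
  21.00 + 15.5% × (568.00 − 300.00) = 21.00 + 15.5% × 268.00 = 62.54
Retirement Security Contribution: cap 80,820.00 − YTD 80,300.00 = 520.00 subject; 7% × 520.00 = 36.40
Unemployment Insurance: 2% × 1,270.00 = 25.40
Total: 62.54 + 36.40 + 25.40 = 124.34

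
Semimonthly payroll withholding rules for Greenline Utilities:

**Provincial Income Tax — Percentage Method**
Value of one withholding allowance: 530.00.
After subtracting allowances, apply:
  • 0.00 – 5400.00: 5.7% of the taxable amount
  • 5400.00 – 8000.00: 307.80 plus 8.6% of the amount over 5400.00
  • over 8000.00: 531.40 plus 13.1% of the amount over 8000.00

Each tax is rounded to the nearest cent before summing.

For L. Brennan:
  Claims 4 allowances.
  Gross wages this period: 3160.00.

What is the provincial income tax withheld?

59.28

Provincial Income Tax: taxable = 3160.00 − 4×530.00 = 1040.00
  5.7% × 1040.00 = 59.28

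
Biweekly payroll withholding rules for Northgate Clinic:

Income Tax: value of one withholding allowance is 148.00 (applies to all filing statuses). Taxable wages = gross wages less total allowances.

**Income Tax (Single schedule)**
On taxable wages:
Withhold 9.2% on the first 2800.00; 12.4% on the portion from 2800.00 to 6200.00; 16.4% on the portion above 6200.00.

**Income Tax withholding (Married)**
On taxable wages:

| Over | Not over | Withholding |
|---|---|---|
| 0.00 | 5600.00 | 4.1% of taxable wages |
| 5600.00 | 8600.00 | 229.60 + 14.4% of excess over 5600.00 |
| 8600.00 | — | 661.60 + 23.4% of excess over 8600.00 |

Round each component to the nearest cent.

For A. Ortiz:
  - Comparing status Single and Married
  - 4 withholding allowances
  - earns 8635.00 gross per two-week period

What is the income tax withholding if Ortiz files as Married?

581.39

Income Tax (Married): taxable = 8635.00 − 4×148.00 = 8043.00
  229.60 + 14.4% × (8043.00 − 5600.00) = 229.60 + 14.4% × 2443.00 = 581.39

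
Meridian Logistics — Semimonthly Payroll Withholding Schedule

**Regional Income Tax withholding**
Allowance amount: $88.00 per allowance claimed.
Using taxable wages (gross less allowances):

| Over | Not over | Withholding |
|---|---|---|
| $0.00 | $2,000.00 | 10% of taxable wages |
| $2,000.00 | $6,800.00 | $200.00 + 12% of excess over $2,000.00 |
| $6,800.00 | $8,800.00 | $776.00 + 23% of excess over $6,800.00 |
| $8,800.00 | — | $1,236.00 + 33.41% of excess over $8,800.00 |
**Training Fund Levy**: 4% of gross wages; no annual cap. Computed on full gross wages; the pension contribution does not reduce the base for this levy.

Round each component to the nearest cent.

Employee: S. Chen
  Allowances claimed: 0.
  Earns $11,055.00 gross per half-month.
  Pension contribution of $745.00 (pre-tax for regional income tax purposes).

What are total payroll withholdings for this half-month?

$2,182.69

Regional Income Tax: taxable = $11,055.00 − $745.00 = $10,310.00
  $1,236.00 + 33.41% × ($10,310.00 − $8,800.00) = $1,236.00 + 33.41% × $1,510.00 = $1,740.49
Training Fund Levy: 4% × $11,055.00 = $442.20
Total: $1,740.49 + $442.20 = $2,182.69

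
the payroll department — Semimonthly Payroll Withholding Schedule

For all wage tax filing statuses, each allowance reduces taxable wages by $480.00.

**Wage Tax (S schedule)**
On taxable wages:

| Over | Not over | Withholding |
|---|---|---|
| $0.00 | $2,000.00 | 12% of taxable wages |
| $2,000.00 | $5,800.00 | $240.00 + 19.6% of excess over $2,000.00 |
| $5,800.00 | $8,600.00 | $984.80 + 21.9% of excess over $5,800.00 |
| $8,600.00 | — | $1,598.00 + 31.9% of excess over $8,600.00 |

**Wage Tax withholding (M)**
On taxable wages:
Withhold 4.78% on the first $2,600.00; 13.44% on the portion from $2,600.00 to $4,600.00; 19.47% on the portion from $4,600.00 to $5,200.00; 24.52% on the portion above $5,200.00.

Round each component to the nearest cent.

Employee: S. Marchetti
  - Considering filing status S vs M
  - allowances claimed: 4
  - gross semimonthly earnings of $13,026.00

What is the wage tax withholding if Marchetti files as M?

Wage Tax (M): taxable = $13,026.00 − 4×$480.00 = $11,106.00
  $509.90 + 24.52% × ($11,106.00 − $5,200.00) = $509.90 + 24.52% × $5,906.00 = $1,958.05

$1,958.05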